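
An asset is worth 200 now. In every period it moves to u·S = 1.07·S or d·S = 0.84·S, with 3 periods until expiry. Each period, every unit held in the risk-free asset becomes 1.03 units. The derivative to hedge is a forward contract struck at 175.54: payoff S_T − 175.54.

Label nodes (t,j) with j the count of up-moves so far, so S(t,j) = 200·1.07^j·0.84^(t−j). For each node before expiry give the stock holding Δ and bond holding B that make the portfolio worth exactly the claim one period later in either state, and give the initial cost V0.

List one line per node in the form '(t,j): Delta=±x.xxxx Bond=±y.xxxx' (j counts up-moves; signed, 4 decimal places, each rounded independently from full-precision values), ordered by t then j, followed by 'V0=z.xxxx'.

Risk-neutral probability p* = (R−d)/(u−d) = (1.03−0.84)/(1.07−0.84) = 0.8261.
At expiry t=3: V(3,0)=-56.9992, V(3,1)=-24.5416, V(3,2)=16.8032, V(3,3)=69.4686
(2,0): S=141.1200. Δ = (V_up−V_dn)/(S_up−S_dn) = (-24.5416−-56.9992)/(150.9984−118.5408) = 1.0000. V = [p*·-24.5416 + (1−p*)·-56.9992]/1.03 = -29.3072. B = V − Δ·S = -170.4272.
(2,1): S=179.7600. Δ = (V_up−V_dn)/(S_up−S_dn) = (16.8032−-24.5416)/(192.3432−150.9984) = 1.0000. V = [p*·16.8032 + (1−p*)·-24.5416]/1.03 = 9.3328. B = V − Δ·S = -170.4272.
(2,2): S=228.9800. Δ = (V_up−V_dn)/(S_up−S_dn) = (69.4686−16.8032)/(245.0086−192.3432) = 1.0000. V = [p*·69.4686 + (1−p*)·16.8032]/1.03 = 58.5528. B = V − Δ·S = -170.4272.
(1,0): S=168.0000. Δ = (V_up−V_dn)/(S_up−S_dn) = (9.3328−-29.3072)/(179.7600−141.1200) = 1.0000. V = [p*·9.3328 + (1−p*)·-29.3072]/1.03 = 2.5367. B = V − Δ·S = -165.4633.
(1,1): S=214.0000. Δ = (V_up−V_dn)/(S_up−S_dn) = (58.5528−9.3328)/(228.9800−179.7600) = 1.0000. V = [p*·58.5528 + (1−p*)·9.3328]/1.03 = 48.5367. B = V − Δ·S = -165.4633.
(0,0): S=200.0000. Δ = (V_up−V_dn)/(S_up−S_dn) = (48.5367−2.5367)/(214.0000−168.0000) = 1.0000. V = [p*·48.5367 + (1−p*)·2.5367]/1.03 = 39.3560. B = V − Δ·S = -160.6440.
Self-financing check: at every node Δ·S+B equals the discounted successor values.

(0,0): Delta=1.0000 Bond=-160.6440
(1,0): Delta=1.0000 Bond=-165.4633
(1,1): Delta=1.0000 Bond=-165.4633
(2,0): Delta=1.0000 Bond=-170.4272
(2,1): Delta=1.0000 Bond=-170.4272
(2,2): Delta=1.0000 Bond=-170.4272
V0=39.3560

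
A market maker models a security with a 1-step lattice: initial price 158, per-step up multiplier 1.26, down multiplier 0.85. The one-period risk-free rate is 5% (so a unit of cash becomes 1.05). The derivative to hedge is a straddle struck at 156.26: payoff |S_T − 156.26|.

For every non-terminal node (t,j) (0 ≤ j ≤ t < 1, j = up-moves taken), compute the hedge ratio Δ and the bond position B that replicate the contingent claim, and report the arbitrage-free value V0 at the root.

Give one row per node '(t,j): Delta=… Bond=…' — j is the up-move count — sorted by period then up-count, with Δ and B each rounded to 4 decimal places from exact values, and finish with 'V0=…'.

(0,0): Delta=0.3220 Bond=-20.2727
V0=30.6053

Since d<R<u, set p* = (R−d)/(u−d) = 0.4878; price each node as the discounted p*-expectation of its children.
Terminal payoffs: V(1,0)=21.9600, V(1,1)=42.8200
Node (0,0) S=158.0000: V=(p*·42.8200+(1−p*)·21.9600)/1.05=30.6053; Δ=(42.8200−21.9600)/(199.0800−134.3000)=0.3220; B=V−Δ·S=-20.2727
Each (Δ,B) replicates both successor values, so the strategy is self-financing and V0 is arbitrage-free.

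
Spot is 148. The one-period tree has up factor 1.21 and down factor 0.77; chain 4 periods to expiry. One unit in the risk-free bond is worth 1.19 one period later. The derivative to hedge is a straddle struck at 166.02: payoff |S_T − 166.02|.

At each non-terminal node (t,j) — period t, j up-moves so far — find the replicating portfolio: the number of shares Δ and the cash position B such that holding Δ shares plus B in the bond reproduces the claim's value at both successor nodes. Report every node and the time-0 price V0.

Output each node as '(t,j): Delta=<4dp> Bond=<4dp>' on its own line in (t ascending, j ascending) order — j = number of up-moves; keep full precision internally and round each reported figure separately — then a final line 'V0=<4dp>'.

(0,0): Delta=0.9099 Bond=-68.9989
(1,0): Delta=-0.0795 Bond=30.6428
(1,1): Delta=0.9399 Bond=-87.4779
(2,0): Delta=-1.0000 Bond=117.2375
(2,1): Delta=-0.0516 Bond=32.6187
(2,2): Delta=0.9699 Bond=-110.6090
(3,0): Delta=-1.0000 Bond=139.5126
(3,1): Delta=-1.0000 Bond=139.5126
(3,2): Delta=-0.0229 Bond=34.0212
(3,3): Delta=1.0000 Bond=-139.5126
V0=65.6646

Risk-neutral probability p* = (R−d)/(u−d) = (1.19−0.77)/(1.21−0.77) = 0.9545.
At expiry t=4: V(4,0)=113.9935, V(4,1)=84.2641, V(4,2)=37.5464, V(4,3)=35.8671, V(4,4)=151.2311
Node (3,0) S=67.5669: V=(p*·84.2641+(1−p*)·113.9935)/1.19=71.9457; Δ=(84.2641−113.9935)/(81.7559−52.0265)=-1.0000; B=V−Δ·S=139.5126
Node (3,1) S=106.1765: V=(p*·37.5464+(1−p*)·84.2641)/1.19=33.3361; Δ=(37.5464−84.2641)/(128.4736−81.7559)=-1.0000; B=V−Δ·S=139.5126
Node (3,2) S=166.8488: V=(p*·35.8671+(1−p*)·37.5464)/1.19=30.2046; Δ=(35.8671−37.5464)/(201.8871−128.4736)=-0.0229; B=V−Δ·S=34.0212
Node (3,3) S=262.1910: V=(p*·151.2311+(1−p*)·35.8671)/1.19=122.6784; Δ=(151.2311−35.8671)/(317.2511−201.8871)=1.0000; B=V−Δ·S=-139.5126
Node (2,0) S=87.7492: V=(p*·33.3361+(1−p*)·71.9457)/1.19=29.4883; Δ=(33.3361−71.9457)/(106.1765−67.5669)=-1.0000; B=V−Δ·S=117.2375
Node (2,1) S=137.8916: V=(p*·30.2046+(1−p*)·33.3361)/1.19=25.5016; Δ=(30.2046−33.3361)/(166.8488−106.1765)=-0.0516; B=V−Δ·S=32.6187
Node (2,2) S=216.6868: V=(p*·122.6784+(1−p*)·30.2046)/1.19=99.5589; Δ=(122.6784−30.2046)/(262.1910−166.8488)=0.9699; B=V−Δ·S=-110.6090
Node (1,0) S=113.9600: V=(p*·25.5016+(1−p*)·29.4883)/1.19=21.5822; Δ=(25.5016−29.4883)/(137.8916−87.7492)=-0.0795; B=V−Δ·S=30.6428
Node (1,1) S=179.0800: V=(p*·99.5589+(1−p*)·25.5016)/1.19=80.8341; Δ=(99.5589−25.5016)/(216.6868−137.8916)=0.9399; B=V−Δ·S=-87.4779
Node (0,0) S=148.0000: V=(p*·80.8341+(1−p*)·21.5822)/1.19=65.6646; Δ=(80.8341−21.5822)/(179.0800−113.9600)=0.9099; B=V−Δ·S=-68.9989
Check: Δ(0,0)·S0 + B(0,0) = 65.6646 = V0.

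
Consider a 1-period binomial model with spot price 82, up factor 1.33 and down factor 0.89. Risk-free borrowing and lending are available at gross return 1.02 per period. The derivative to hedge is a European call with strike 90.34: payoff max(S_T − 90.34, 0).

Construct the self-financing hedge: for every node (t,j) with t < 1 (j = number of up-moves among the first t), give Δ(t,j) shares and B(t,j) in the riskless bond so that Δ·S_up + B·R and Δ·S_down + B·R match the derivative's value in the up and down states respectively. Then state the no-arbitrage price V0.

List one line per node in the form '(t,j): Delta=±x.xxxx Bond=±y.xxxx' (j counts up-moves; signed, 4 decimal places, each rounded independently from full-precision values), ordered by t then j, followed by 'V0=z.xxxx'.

(0,0): Delta=0.5188 Bond=-37.1230
V0=5.4225

Risk-neutral probability p* = (R−d)/(u−d) = (1.02−0.89)/(1.33−0.89) = 0.2955.
Payoff layer (t=1): V(1,0)=0.0000, V(1,1)=18.7200
(0,0): S=82.0000. Δ = (V_up−V_dn)/(S_up−S_dn) = (18.7200−0.0000)/(109.0600−72.9800) = 0.5188. V = [p*·18.7200 + (1−p*)·0.0000]/1.02 = 5.4225. B = V − Δ·S = -37.1230.
Self-financing check: at every node Δ·S+B equals the discounted successor values.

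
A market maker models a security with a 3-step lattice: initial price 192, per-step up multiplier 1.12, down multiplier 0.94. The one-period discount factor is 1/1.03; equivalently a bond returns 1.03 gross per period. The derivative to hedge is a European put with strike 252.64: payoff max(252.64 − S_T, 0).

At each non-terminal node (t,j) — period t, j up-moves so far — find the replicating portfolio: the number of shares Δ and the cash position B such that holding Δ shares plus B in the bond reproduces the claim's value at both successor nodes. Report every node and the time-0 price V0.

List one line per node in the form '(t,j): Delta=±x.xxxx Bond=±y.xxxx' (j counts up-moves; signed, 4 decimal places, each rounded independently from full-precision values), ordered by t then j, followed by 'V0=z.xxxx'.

(0,0): Delta=-0.8834 Bond=210.7635
(1,0): Delta=-1.0000 Bond=238.1374
(1,1): Delta=-0.7855 Bond=196.0353
(2,0): Delta=-1.0000 Bond=245.2816
(2,1): Delta=-1.0000 Bond=245.2816
(2,2): Delta=-0.6054 Bond=158.5512
V0=41.1582

Risk-neutral probability p* = (R−d)/(u−d) = (1.03−0.94)/(1.12−0.94) = 0.5000.
Terminal values V(3,·): V(3,0)=93.1679, V(3,1)=62.6307, V(3,2)=26.2459, V(3,3)=0.0000
  t=2,j=0: stock 169.6512 → up 190.0093 (V=62.6307), down 159.4721 (V=93.1679). Price 75.6304; hedge Δ=-1.0000, bond B=245.2816.
  t=2,j=1: stock 202.1376 → up 226.3941 (V=26.2459), down 190.0093 (V=62.6307). Price 43.1440; hedge Δ=-1.0000, bond B=245.2816.
  t=2,j=2: stock 240.8448 → up 269.7462 (V=0.0000), down 226.3941 (V=26.2459). Price 12.7407; hedge Δ=-0.6054, bond B=158.5512.
  t=1,j=0: stock 180.4800 → up 202.1376 (V=43.1440), down 169.6512 (V=75.6304). Price 57.6574; hedge Δ=-1.0000, bond B=238.1374.
  t=1,j=1: stock 215.0400 → up 240.8448 (V=12.7407), down 202.1376 (V=43.1440). Price 27.1285; hedge Δ=-0.7855, bond B=196.0353.
  t=0,j=0: stock 192.0000 → up 215.0400 (V=27.1285), down 180.4800 (V=57.6574). Price 41.1582; hedge Δ=-0.8834, bond B=210.7635.
Self-financing check: at every node Δ·S+B equals the discounted successor values.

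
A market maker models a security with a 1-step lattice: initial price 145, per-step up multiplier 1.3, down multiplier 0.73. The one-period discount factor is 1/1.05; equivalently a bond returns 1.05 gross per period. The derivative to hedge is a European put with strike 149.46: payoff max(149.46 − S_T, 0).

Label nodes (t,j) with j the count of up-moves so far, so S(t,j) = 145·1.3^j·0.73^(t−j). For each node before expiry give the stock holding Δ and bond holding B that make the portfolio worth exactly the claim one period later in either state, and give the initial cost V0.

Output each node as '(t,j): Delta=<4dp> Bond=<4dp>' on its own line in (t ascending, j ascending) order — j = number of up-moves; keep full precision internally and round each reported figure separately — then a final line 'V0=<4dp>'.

The replicating-portfolio and risk-neutral prices coincide; use p* = (1.05−0.73)/(1.3−0.73) = 0.5614 for the latter.
At expiry t=1: V(1,0)=43.6100, V(1,1)=0.0000
(0,0): S=145.0000. Δ = (V_up−V_dn)/(S_up−S_dn) = (0.0000−43.6100)/(188.5000−105.8500) = -0.5276. V = [p*·0.0000 + (1−p*)·43.6100]/1.05 = 18.2164. B = V − Δ·S = 94.7251.
Check: Δ(0,0)·S0 + B(0,0) = 18.2164 = V0.

(0,0): Delta=-0.5276 Bond=94.7251
V0=18.2164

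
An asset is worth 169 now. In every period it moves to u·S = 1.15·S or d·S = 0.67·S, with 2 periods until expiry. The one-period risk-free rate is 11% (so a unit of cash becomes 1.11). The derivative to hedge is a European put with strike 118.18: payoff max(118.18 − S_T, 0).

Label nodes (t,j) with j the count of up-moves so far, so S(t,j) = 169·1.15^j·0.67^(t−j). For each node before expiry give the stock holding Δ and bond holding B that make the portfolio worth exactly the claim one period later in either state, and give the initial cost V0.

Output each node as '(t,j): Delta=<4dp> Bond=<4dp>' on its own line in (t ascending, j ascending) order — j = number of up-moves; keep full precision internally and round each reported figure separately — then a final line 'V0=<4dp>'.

Under the risk-neutral measure, an up-move has probability p* = (R−d)/(u−d) = 0.9167 and values discount at R = 1.11.
Terminal values V(2,·): V(2,0)=42.3159, V(2,1)=0.0000, V(2,2)=0.0000
Node (1,0) S=113.2300: V=(p*·0.0000+(1−p*)·42.3159)/1.11=3.1769; Δ=(0.0000−42.3159)/(130.2145−75.8641)=-0.7786; B=V−Δ·S=91.3350
Node (1,1) S=194.3500: V=(p*·0.0000+(1−p*)·0.0000)/1.11=0.0000; Δ=(0.0000−0.0000)/(223.5025−130.2145)=0.0000; B=V−Δ·S=0.0000
Node (0,0) S=169.0000: V=(p*·0.0000+(1−p*)·3.1769)/1.11=0.2385; Δ=(0.0000−3.1769)/(194.3500−113.2300)=-0.0392; B=V−Δ·S=6.8570
The time-0 hedge costs 0.2385, which is the no-arbitrage price.

(0,0): Delta=-0.0392 Bond=6.8570
(1,0): Delta=-0.7786 Bond=91.3350
(1,1): Delta=0.0000 Bond=0.0000
V0=0.2385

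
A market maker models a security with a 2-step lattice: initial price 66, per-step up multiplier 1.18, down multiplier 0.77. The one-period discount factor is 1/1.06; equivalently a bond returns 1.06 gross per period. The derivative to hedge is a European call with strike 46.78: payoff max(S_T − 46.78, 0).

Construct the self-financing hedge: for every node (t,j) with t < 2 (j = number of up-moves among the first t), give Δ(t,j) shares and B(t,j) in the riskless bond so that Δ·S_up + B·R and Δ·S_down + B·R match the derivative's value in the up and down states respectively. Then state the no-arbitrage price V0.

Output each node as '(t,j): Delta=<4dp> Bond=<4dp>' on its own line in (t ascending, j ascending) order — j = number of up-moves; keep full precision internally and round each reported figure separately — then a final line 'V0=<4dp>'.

(0,0): Delta=0.9220 Bond=-35.8999
(1,0): Delta=0.6329 Bond=-23.3651
(1,1): Delta=1.0000 Bond=-44.1321
V0=24.9491

Under the risk-neutral measure, an up-move has probability p* = (R−d)/(u−d) = 0.7073 and values discount at R = 1.06.
Payoff layer (t=2): V(2,0)=0.0000, V(2,1)=13.1876, V(2,2)=45.1184
Node (1,0) S=50.8200: V=(p*·13.1876+(1−p*)·0.0000)/1.06=8.7998; Δ=(13.1876−0.0000)/(59.9676−39.1314)=0.6329; B=V−Δ·S=-23.3651
Node (1,1) S=77.8800: V=(p*·45.1184+(1−p*)·13.1876)/1.06=33.7479; Δ=(45.1184−13.1876)/(91.8984−59.9676)=1.0000; B=V−Δ·S=-44.1321
Node (0,0) S=66.0000: V=(p*·33.7479+(1−p*)·8.7998)/1.06=24.9491; Δ=(33.7479−8.7998)/(77.8800−50.8200)=0.9220; B=V−Δ·S=-35.8999
Each (Δ,B) replicates both successor values, so the strategy is self-financing and V0 is arbitrage-free.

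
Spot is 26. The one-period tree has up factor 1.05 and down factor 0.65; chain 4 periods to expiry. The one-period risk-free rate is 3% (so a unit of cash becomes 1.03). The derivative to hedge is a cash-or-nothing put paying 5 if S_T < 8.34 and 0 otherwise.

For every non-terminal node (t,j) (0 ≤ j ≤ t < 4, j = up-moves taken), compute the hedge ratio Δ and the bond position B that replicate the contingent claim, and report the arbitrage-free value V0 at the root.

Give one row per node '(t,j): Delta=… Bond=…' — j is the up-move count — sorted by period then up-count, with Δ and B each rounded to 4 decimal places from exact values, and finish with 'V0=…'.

(0,0): Delta=-0.0031 Bond=0.0836
(1,0): Delta=-0.0662 Bond=1.1525
(1,1): Delta=-0.0011 Bond=0.0300
(2,0): Delta=-1.0495 Bond=11.9886
(2,1): Delta=-0.0342 Bond=0.6186
(2,2): Delta=0.0000 Bond=0.0000
(3,0): Delta=0.0000 Bond=4.8544
(3,1): Delta=-1.0837 Bond=12.7427
(3,2): Delta=0.0000 Bond=0.0000
(3,3): Delta=0.0000 Bond=0.0000
V0=0.0021

Risk-neutral probability p* = (R−d)/(u−d) = (1.03−0.65)/(1.05−0.65) = 0.9500.
At expiry t=4: V(4,0)=5.0000, V(4,1)=5.0000, V(4,2)=0.0000, V(4,3)=0.0000, V(4,4)=0.0000
  t=3,j=0: stock 7.1402 → up 7.4973 (V=5.0000), down 4.6412 (V=5.0000). Price 4.8544; hedge Δ=0.0000, bond B=4.8544.
  t=3,j=1: stock 11.5343 → up 12.1110 (V=0.0000), down 7.4973 (V=5.0000). Price 0.2427; hedge Δ=-1.0837, bond B=12.7427.
  t=3,j=2: stock 18.6322 → up 19.5639 (V=0.0000), down 12.1110 (V=0.0000). Price 0.0000; hedge Δ=0.0000, bond B=0.0000.
  t=3,j=3: stock 30.0983 → up 31.6032 (V=0.0000), down 19.5639 (V=0.0000). Price 0.0000; hedge Δ=0.0000, bond B=0.0000.
  t=2,j=0: stock 10.9850 → up 11.5343 (V=0.2427), down 7.1403 (V=4.8544). Price 0.4595; hedge Δ=-1.0495, bond B=11.9886.
  t=2,j=1: stock 17.7450 → up 18.6323 (V=0.0000), down 11.5343 (V=0.2427). Price 0.0118; hedge Δ=-0.0342, bond B=0.6186.
  t=2,j=2: stock 28.6650 → up 30.0983 (V=0.0000), down 18.6322 (V=0.0000). Price 0.0000; hedge Δ=0.0000, bond B=0.0000.
  t=1,j=0: stock 16.9000 → up 17.7450 (V=0.0118), down 10.9850 (V=0.4595). Price 0.0332; hedge Δ=-0.0662, bond B=1.1525.
  t=1,j=1: stock 27.3000 → up 28.6650 (V=0.0000), down 17.7450 (V=0.0118). Price 0.0006; hedge Δ=-0.0011, bond B=0.0300.
  t=0,j=0: stock 26.0000 → up 27.3000 (V=0.0006), down 16.9000 (V=0.0332). Price 0.0021; hedge Δ=-0.0031, bond B=0.0836.
Each (Δ,B) replicates both successor values, so the strategy is self-financing and V0 is arbitrage-free.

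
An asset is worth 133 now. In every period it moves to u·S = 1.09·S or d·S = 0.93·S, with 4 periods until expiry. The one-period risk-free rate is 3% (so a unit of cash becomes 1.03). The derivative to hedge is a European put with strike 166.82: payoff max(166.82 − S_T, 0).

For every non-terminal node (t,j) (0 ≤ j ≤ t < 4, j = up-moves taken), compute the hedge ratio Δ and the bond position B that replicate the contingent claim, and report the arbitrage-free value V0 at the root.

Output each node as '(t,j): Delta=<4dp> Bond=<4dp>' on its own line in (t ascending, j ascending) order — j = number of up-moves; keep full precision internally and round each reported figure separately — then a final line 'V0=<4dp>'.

(0,0): Delta=-0.7804 Bond=121.8405
(1,0): Delta=-1.0000 Bond=152.6639
(1,1): Delta=-0.6679 Bond=109.1949
(2,0): Delta=-1.0000 Bond=157.2438
(2,1): Delta=-1.0000 Bond=157.2438
(2,2): Delta=-0.4979 Bond=85.6068
(3,0): Delta=-1.0000 Bond=161.9612
(3,1): Delta=-1.0000 Bond=161.9612
(3,2): Delta=-1.0000 Bond=161.9612
(3,3): Delta=-0.2409 Bond=43.9033
V0=18.0536

Risk-neutral probability p* = (R−d)/(u−d) = (1.03−0.93)/(1.09−0.93) = 0.6250.
Terminal values V(4,·): V(4,0)=67.3291, V(4,1)=50.2124, V(4,2)=30.1508, V(4,3)=6.6379, V(4,4)=0.0000
(3,0): S=106.9795. Δ = (V_up−V_dn)/(S_up−S_dn) = (50.2124−67.3291)/(116.6076−99.4909) = -1.0000. V = [p*·50.2124 + (1−p*)·67.3291]/1.03 = 54.9817. B = V − Δ·S = 161.9612.
(3,1): S=125.3846. Δ = (V_up−V_dn)/(S_up−S_dn) = (30.1508−50.2124)/(136.6692−116.6076) = -1.0000. V = [p*·30.1508 + (1−p*)·50.2124]/1.03 = 36.5766. B = V − Δ·S = 161.9612.
(3,2): S=146.9561. Δ = (V_up−V_dn)/(S_up−S_dn) = (6.6379−30.1508)/(160.1821−136.6692) = -1.0000. V = [p*·6.6379 + (1−p*)·30.1508]/1.03 = 15.0051. B = V − Δ·S = 161.9612.
(3,3): S=172.2389. Δ = (V_up−V_dn)/(S_up−S_dn) = (0.0000−6.6379)/(187.7404−160.1821) = -0.2409. V = [p*·0.0000 + (1−p*)·6.6379]/1.03 = 2.4167. B = V − Δ·S = 43.9033.
(2,0): S=115.0317. Δ = (V_up−V_dn)/(S_up−S_dn) = (36.5766−54.9817)/(125.3846−106.9795) = -1.0000. V = [p*·36.5766 + (1−p*)·54.9817]/1.03 = 42.2121. B = V − Δ·S = 157.2438.
(2,1): S=134.8221. Δ = (V_up−V_dn)/(S_up−S_dn) = (15.0051−36.5766)/(146.9561−125.3846) = -1.0000. V = [p*·15.0051 + (1−p*)·36.5766]/1.03 = 22.4217. B = V − Δ·S = 157.2438.
(2,2): S=158.0173. Δ = (V_up−V_dn)/(S_up−S_dn) = (2.4167−15.0051)/(172.2389−146.9561) = -0.4979. V = [p*·2.4167 + (1−p*)·15.0051]/1.03 = 6.9295. B = V − Δ·S = 85.6068.
(1,0): S=123.6900. Δ = (V_up−V_dn)/(S_up−S_dn) = (22.4217−42.2121)/(134.8221−115.0317) = -1.0000. V = [p*·22.4217 + (1−p*)·42.2121]/1.03 = 28.9739. B = V − Δ·S = 152.6639.
(1,1): S=144.9700. Δ = (V_up−V_dn)/(S_up−S_dn) = (6.9295−22.4217)/(158.0173−134.8221) = -0.6679. V = [p*·6.9295 + (1−p*)·22.4217]/1.03 = 12.3680. B = V − Δ·S = 109.1949.
(0,0): S=133.0000. Δ = (V_up−V_dn)/(S_up−S_dn) = (12.3680−28.9739)/(144.9700−123.6900) = -0.7804. V = [p*·12.3680 + (1−p*)·28.9739]/1.03 = 18.0536. B = V − Δ·S = 121.8405.
Check: Δ(0,0)·S0 + B(0,0) = 18.0536 = V0.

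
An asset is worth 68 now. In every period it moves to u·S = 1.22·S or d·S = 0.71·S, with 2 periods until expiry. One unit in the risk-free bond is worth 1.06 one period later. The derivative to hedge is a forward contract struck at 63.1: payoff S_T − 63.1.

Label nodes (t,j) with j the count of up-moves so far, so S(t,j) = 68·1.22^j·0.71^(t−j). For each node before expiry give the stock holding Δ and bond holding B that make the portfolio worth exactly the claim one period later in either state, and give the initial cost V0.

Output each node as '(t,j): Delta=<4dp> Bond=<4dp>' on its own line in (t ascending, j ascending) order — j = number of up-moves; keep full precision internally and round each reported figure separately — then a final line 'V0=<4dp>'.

(0,0): Delta=1.0000 Bond=-56.1588
(1,0): Delta=1.0000 Bond=-59.5283
(1,1): Delta=1.0000 Bond=-59.5283
V0=11.8412

The replicating-portfolio and risk-neutral prices coincide; use p* = (1.06−0.71)/(1.22−0.71) = 0.6863 for the latter.
Terminal values V(2,·): V(2,0)=-28.8212, V(2,1)=-4.1984, V(2,2)=38.1112
  t=1,j=0: stock 48.2800 → up 58.9016 (V=-4.1984), down 34.2788 (V=-28.8212). Price -11.2483; hedge Δ=1.0000, bond B=-59.5283.
  t=1,j=1: stock 82.9600 → up 101.2112 (V=38.1112), down 58.9016 (V=-4.1984). Price 23.4317; hedge Δ=1.0000, bond B=-59.5283.
  t=0,j=0: stock 68.0000 → up 82.9600 (V=23.4317), down 48.2800 (V=-11.2483). Price 11.8412; hedge Δ=1.0000, bond B=-56.1588.
Check: Δ(0,0)·S0 + B(0,0) = 11.8412 = V0.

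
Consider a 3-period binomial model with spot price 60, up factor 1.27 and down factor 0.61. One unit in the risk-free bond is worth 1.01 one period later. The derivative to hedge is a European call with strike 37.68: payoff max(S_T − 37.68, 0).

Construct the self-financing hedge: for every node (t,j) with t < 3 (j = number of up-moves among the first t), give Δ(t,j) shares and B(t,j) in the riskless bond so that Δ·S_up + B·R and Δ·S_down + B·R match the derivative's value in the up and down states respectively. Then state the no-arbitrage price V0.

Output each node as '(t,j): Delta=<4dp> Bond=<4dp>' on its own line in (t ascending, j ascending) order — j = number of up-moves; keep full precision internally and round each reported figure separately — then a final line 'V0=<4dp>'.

Under the risk-neutral measure, an up-move has probability p* = (R−d)/(u−d) = 0.6061 and values discount at R = 1.01.
At expiry t=3: V(3,0)=0.0000, V(3,1)=0.0000, V(3,2)=21.3521, V(3,3)=85.2230
Node (2,0) S=22.3260: V=(p*·0.0000+(1−p*)·0.0000)/1.01=0.0000; Δ=(0.0000−0.0000)/(28.3540−13.6189)=0.0000; B=V−Δ·S=0.0000
Node (2,1) S=46.4820: V=(p*·21.3521+(1−p*)·0.0000)/1.01=12.8126; Δ=(21.3521−0.0000)/(59.0321−28.3540)=0.6960; B=V−Δ·S=-19.5392
Node (2,2) S=96.7740: V=(p*·85.2230+(1−p*)·21.3521)/1.01=59.4671; Δ=(85.2230−21.3521)/(122.9030−59.0321)=1.0000; B=V−Δ·S=-37.3069
Node (1,0) S=36.6000: V=(p*·12.8126+(1−p*)·0.0000)/1.01=7.6883; Δ=(12.8126−0.0000)/(46.4820−22.3260)=0.5304; B=V−Δ·S=-11.7247
Node (1,1) S=76.2000: V=(p*·59.4671+(1−p*)·12.8126)/1.01=40.6812; Δ=(59.4671−12.8126)/(96.7740−46.4820)=0.9277; B=V−Δ·S=-30.0074
Node (0,0) S=60.0000: V=(p*·40.6812+(1−p*)·7.6883)/1.01=27.4099; Δ=(40.6812−7.6883)/(76.2000−36.6000)=0.8332; B=V−Δ·S=-22.5793
Each (Δ,B) replicates both successor values, so the strategy is self-financing and V0 is arbitrage-free.

(0,0): Delta=0.8332 Bond=-22.5793
(1,0): Delta=0.5304 Bond=-11.7247
(1,1): Delta=0.9277 Bond=-30.0074
(2,0): Delta=0.0000 Bond=0.0000
(2,1): Delta=0.6960 Bond=-19.5392
(2,2): Delta=1.0000 Bond=-37.3069
V0=27.4099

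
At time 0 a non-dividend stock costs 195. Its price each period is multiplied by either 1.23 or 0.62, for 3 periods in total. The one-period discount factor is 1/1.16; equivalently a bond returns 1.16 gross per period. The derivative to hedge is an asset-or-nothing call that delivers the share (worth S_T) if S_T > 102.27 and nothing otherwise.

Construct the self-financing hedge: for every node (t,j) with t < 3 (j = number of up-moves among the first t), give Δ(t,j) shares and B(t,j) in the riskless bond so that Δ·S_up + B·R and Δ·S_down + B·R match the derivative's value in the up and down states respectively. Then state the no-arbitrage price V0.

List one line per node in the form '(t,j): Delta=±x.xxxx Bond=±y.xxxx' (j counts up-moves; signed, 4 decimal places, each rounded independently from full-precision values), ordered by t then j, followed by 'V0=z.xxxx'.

No-arbitrage ⇒ martingale measure with p* = (R−d)/(u−d) = 0.8852.
Terminal payoffs: V(3,0)=0.0000, V(3,1)=0.0000, V(3,2)=182.9096, V(3,3)=362.8691
Node (2,0) S=74.9580: V=(p*·0.0000+(1−p*)·0.0000)/1.16=0.0000; Δ=(0.0000−0.0000)/(92.1983−46.4740)=0.0000; B=V−Δ·S=0.0000
Node (2,1) S=148.7070: V=(p*·182.9096+(1−p*)·0.0000)/1.16=139.5862; Δ=(182.9096−0.0000)/(182.9096−92.1983)=2.0164; B=V−Δ·S=-160.2656
Node (2,2) S=295.0155: V=(p*·362.8691+(1−p*)·182.9096)/1.16=295.0155; Δ=(362.8691−182.9096)/(362.8691−182.9096)=1.0000; B=V−Δ·S=0.0000
Node (1,0) S=120.9000: V=(p*·139.5862+(1−p*)·0.0000)/1.16=106.5242; Δ=(139.5862−0.0000)/(148.7070−74.9580)=1.8927; B=V−Δ·S=-122.3056
Node (1,1) S=239.8500: V=(p*·295.0155+(1−p*)·139.5862)/1.16=238.9477; Δ=(295.0155−139.5862)/(295.0155−148.7070)=1.0623; B=V−Δ·S=-15.8544
Node (0,0) S=195.0000: V=(p*·238.9477+(1−p*)·106.5242)/1.16=192.8893; Δ=(238.9477−106.5242)/(239.8500−120.9000)=1.1133; B=V−Δ·S=-24.1984
The time-0 hedge costs 192.8893, which is the no-arbitrage price.

(0,0): Delta=1.1133 Bond=-24.1984
(1,0): Delta=1.8927 Bond=-122.3056
(1,1): Delta=1.0623 Bond=-15.8544
(2,0): Delta=0.0000 Bond=0.0000
(2,1): Delta=2.0164 Bond=-160.2656
(2,2): Delta=1.0000 Bond=0.0000
V0=192.8893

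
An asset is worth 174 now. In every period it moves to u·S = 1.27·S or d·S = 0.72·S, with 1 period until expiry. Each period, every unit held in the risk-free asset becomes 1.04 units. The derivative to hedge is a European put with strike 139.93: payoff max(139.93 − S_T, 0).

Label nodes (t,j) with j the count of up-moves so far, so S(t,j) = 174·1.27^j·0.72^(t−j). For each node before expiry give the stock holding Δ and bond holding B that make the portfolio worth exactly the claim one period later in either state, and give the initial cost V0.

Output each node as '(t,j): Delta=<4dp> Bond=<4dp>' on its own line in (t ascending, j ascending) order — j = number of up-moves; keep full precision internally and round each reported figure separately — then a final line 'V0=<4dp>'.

(0,0): Delta=-0.1531 Bond=32.5271
V0=5.8907

Risk-neutral probability p* = (R−d)/(u−d) = (1.04−0.72)/(1.27−0.72) = 0.5818.
Payoff layer (t=1): V(1,0)=14.6500, V(1,1)=0.0000
(0,0): S=174.0000. Δ = (V_up−V_dn)/(S_up−S_dn) = (0.0000−14.6500)/(220.9800−125.2800) = -0.1531. V = [p*·0.0000 + (1−p*)·14.6500]/1.04 = 5.8907. B = V − Δ·S = 32.5271.
Each (Δ,B) replicates both successor values, so the strategy is self-financing and V0 is arbitrage-free.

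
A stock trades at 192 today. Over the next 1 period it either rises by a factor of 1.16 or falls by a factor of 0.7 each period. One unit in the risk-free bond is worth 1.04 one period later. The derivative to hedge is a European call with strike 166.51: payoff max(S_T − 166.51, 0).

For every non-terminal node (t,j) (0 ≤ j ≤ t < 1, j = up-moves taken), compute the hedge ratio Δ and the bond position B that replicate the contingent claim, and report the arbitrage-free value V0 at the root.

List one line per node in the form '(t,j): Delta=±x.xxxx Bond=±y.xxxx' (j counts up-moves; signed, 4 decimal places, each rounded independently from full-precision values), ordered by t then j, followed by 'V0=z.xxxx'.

(0,0): Delta=0.6364 Bond=-82.2471
V0=39.9486

Risk-neutral probability p* = (R−d)/(u−d) = (1.04−0.7)/(1.16−0.7) = 0.7391.
Payoff layer (t=1): V(1,0)=0.0000, V(1,1)=56.2100
Node (0,0) S=192.0000: V=(p*·56.2100+(1−p*)·0.0000)/1.04=39.9486; Δ=(56.2100−0.0000)/(222.7200−134.4000)=0.6364; B=V−Δ·S=-82.2471
Check: Δ(0,0)·S0 + B(0,0) = 39.9486 = V0.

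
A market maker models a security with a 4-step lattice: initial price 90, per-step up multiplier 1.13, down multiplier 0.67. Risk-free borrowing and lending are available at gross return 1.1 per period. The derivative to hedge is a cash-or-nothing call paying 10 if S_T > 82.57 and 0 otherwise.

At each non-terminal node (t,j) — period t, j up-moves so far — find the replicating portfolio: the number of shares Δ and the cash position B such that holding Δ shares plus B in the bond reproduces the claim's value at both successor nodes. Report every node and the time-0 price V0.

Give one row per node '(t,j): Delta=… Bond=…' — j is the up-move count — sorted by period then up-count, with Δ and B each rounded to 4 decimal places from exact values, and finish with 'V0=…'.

No-arbitrage ⇒ martingale measure with p* = (R−d)/(u−d) = 0.9348.
Terminal payoffs: V(4,0)=0.0000, V(4,1)=0.0000, V(4,2)=0.0000, V(4,3)=10.0000, V(4,4)=10.0000
(3,0): S=27.0687. Δ = (V_up−V_dn)/(S_up−S_dn) = (0.0000−0.0000)/(30.5876−18.1360) = 0.0000. V = [p*·0.0000 + (1−p*)·0.0000]/1.1 = 0.0000. B = V − Δ·S = 0.0000.
(3,1): S=45.6531. Δ = (V_up−V_dn)/(S_up−S_dn) = (0.0000−0.0000)/(51.5880−30.5876) = 0.0000. V = [p*·0.0000 + (1−p*)·0.0000]/1.1 = 0.0000. B = V − Δ·S = 0.0000.
(3,2): S=76.9971. Δ = (V_up−V_dn)/(S_up−S_dn) = (10.0000−0.0000)/(87.0067−51.5880) = 0.2823. V = [p*·10.0000 + (1−p*)·0.0000]/1.1 = 8.4980. B = V − Δ·S = -13.2411.
(3,3): S=129.8607. Δ = (V_up−V_dn)/(S_up−S_dn) = (10.0000−10.0000)/(146.7426−87.0067) = 0.0000. V = [p*·10.0000 + (1−p*)·10.0000]/1.1 = 9.0909. B = V − Δ·S = 9.0909.
(2,0): S=40.4010. Δ = (V_up−V_dn)/(S_up−S_dn) = (0.0000−0.0000)/(45.6531−27.0687) = 0.0000. V = [p*·0.0000 + (1−p*)·0.0000]/1.1 = 0.0000. B = V − Δ·S = 0.0000.
(2,1): S=68.1390. Δ = (V_up−V_dn)/(S_up−S_dn) = (8.4980−0.0000)/(76.9971−45.6531) = 0.2711. V = [p*·8.4980 + (1−p*)·0.0000]/1.1 = 7.2216. B = V − Δ·S = -11.2523.
(2,2): S=114.9210. Δ = (V_up−V_dn)/(S_up−S_dn) = (9.0909−8.4980)/(129.8607−76.9971) = 0.0112. V = [p*·9.0909 + (1−p*)·8.4980]/1.1 = 8.2293. B = V − Δ·S = 6.9404.
(1,0): S=60.3000. Δ = (V_up−V_dn)/(S_up−S_dn) = (7.2216−0.0000)/(68.1390−40.4010) = 0.2604. V = [p*·7.2216 + (1−p*)·0.0000]/1.1 = 6.1370. B = V − Δ·S = -9.5623.
(1,1): S=101.7000. Δ = (V_up−V_dn)/(S_up−S_dn) = (8.2293−7.2216)/(114.9210−68.1390) = 0.0215. V = [p*·8.2293 + (1−p*)·7.2216]/1.1 = 7.4214. B = V − Δ·S = 5.2309.
(0,0): S=90.0000. Δ = (V_up−V_dn)/(S_up−S_dn) = (7.4214−6.1370)/(101.7000−60.3000) = 0.0310. V = [p*·7.4214 + (1−p*)·6.1370]/1.1 = 6.6706. B = V − Δ·S = 3.8783.
The time-0 hedge costs 6.6706, which is the no-arbitrage price.

(0,0): Delta=0.0310 Bond=3.8783
(1,0): Delta=0.2604 Bond=-9.5623
(1,1): Delta=0.0215 Bond=5.2309
(2,0): Delta=0.0000 Bond=0.0000
(2,1): Delta=0.2711 Bond=-11.2523
(2,2): Delta=0.0112 Bond=6.9404
(3,0): Delta=0.0000 Bond=0.0000
(3,1): Delta=0.0000 Bond=0.0000
(3,2): Delta=0.2823 Bond=-13.2411
(3,3): Delta=0.0000 Bond=9.0909
V0=6.6706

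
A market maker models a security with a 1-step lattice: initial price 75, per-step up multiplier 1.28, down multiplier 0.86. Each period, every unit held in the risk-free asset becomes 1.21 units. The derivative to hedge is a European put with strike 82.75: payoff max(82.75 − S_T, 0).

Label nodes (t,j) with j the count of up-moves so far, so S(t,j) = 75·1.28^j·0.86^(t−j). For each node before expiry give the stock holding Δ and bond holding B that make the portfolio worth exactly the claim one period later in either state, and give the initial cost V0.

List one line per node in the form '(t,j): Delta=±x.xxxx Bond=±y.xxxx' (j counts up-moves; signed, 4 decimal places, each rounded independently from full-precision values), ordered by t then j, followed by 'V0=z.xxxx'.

(0,0): Delta=-0.5794 Bond=45.9662
V0=2.5138

Since d<R<u, set p* = (R−d)/(u−d) = 0.8333; price each node as the discounted p*-expectation of its children.
Payoff layer (t=1): V(1,0)=18.2500, V(1,1)=0.0000
  t=0,j=0: stock 75.0000 → up 96.0000 (V=0.0000), down 64.5000 (V=18.2500). Price 2.5138; hedge Δ=-0.5794, bond B=45.9662.
Self-financing check: at every node Δ·S+B equals the discounted successor values.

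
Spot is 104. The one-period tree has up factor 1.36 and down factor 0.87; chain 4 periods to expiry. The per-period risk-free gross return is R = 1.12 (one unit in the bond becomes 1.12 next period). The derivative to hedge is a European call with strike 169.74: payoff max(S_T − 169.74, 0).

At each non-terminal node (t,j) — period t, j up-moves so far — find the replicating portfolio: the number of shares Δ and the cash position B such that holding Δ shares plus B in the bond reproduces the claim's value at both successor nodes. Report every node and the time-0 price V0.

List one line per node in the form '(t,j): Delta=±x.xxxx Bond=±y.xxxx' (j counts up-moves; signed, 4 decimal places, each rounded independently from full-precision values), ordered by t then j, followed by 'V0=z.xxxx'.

(0,0): Delta=0.5469 Bond=-39.2980
(1,0): Delta=0.2708 Bond=-19.0337
(1,1): Delta=0.7164 Bond=-67.9946
(2,0): Delta=0.0000 Bond=0.0000
(2,1): Delta=0.4371 Bond=-41.7828
(2,2): Delta=0.8880 Bond=-109.1501
(3,0): Delta=0.0000 Bond=0.0000
(3,1): Delta=0.0000 Bond=0.0000
(3,2): Delta=0.7056 Bond=-91.7217
(3,3): Delta=1.0000 Bond=-151.5536
V0=17.5793

Since d<R<u, set p* = (R−d)/(u−d) = 0.5102; price each node as the discounted p*-expectation of its children.
Terminal payoffs: V(4,0)=0.0000, V(4,1)=0.0000, V(4,2)=0.0000, V(4,3)=57.8585, V(4,4)=186.0461
(3,0): S=68.4843. Δ = (V_up−V_dn)/(S_up−S_dn) = (0.0000−0.0000)/(93.1387−59.5814) = 0.0000. V = [p*·0.0000 + (1−p*)·0.0000]/1.12 = 0.0000. B = V − Δ·S = 0.0000.
(3,1): S=107.0559. Δ = (V_up−V_dn)/(S_up−S_dn) = (0.0000−0.0000)/(145.5961−93.1387) = 0.0000. V = [p*·0.0000 + (1−p*)·0.0000]/1.12 = 0.0000. B = V − Δ·S = 0.0000.
(3,2): S=167.3518. Δ = (V_up−V_dn)/(S_up−S_dn) = (57.8585−0.0000)/(227.5985−145.5961) = 0.7056. V = [p*·57.8585 + (1−p*)·0.0000]/1.12 = 26.3568. B = V − Δ·S = -91.7217.
(3,3): S=261.6074. Δ = (V_up−V_dn)/(S_up−S_dn) = (186.0461−57.8585)/(355.7861−227.5985) = 1.0000. V = [p*·186.0461 + (1−p*)·57.8585]/1.12 = 110.0539. B = V − Δ·S = -151.5536.
(2,0): S=78.7176. Δ = (V_up−V_dn)/(S_up−S_dn) = (0.0000−0.0000)/(107.0559−68.4843) = 0.0000. V = [p*·0.0000 + (1−p*)·0.0000]/1.12 = 0.0000. B = V − Δ·S = 0.0000.
(2,1): S=123.0528. Δ = (V_up−V_dn)/(S_up−S_dn) = (26.3568−0.0000)/(167.3518−107.0559) = 0.4371. V = [p*·26.3568 + (1−p*)·0.0000]/1.12 = 12.0066. B = V − Δ·S = -41.7828.
(2,2): S=192.3584. Δ = (V_up−V_dn)/(S_up−S_dn) = (110.0539−26.3568)/(261.6074−167.3518) = 0.8880. V = [p*·110.0539 + (1−p*)·26.3568]/1.12 = 61.6602. B = V − Δ·S = -109.1501.
(1,0): S=90.4800. Δ = (V_up−V_dn)/(S_up−S_dn) = (12.0066−0.0000)/(123.0528−78.7176) = 0.2708. V = [p*·12.0066 + (1−p*)·0.0000]/1.12 = 5.4695. B = V − Δ·S = -19.0337.
(1,1): S=141.4400. Δ = (V_up−V_dn)/(S_up−S_dn) = (61.6602−12.0066)/(192.3584−123.0528) = 0.7164. V = [p*·61.6602 + (1−p*)·12.0066]/1.12 = 33.3393. B = V − Δ·S = -67.9946.
(0,0): S=104.0000. Δ = (V_up−V_dn)/(S_up−S_dn) = (33.3393−5.4695)/(141.4400−90.4800) = 0.5469. V = [p*·33.3393 + (1−p*)·5.4695]/1.12 = 17.5793. B = V − Δ·S = -39.2980.
The time-0 hedge costs 17.5793, which is the no-arbitrage price.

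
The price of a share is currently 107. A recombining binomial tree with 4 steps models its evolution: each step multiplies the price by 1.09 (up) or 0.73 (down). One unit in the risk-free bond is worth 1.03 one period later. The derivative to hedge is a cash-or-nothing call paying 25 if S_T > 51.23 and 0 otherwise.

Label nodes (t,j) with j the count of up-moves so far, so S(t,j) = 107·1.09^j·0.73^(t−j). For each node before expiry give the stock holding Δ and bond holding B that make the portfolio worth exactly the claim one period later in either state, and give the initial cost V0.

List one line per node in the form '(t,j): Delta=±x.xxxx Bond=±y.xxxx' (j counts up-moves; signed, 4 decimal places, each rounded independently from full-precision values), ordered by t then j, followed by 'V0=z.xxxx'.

(0,0): Delta=0.0412 Bond=17.4390
(1,0): Delta=0.2328 Bond=3.0010
(1,1): Delta=0.0156 Bond=20.9543
(2,0): Delta=0.9853 Bond=-39.8203
(2,1): Delta=0.1320 Bond=11.6734
(2,2): Delta=0.0000 Bond=23.5649
(3,0): Delta=0.0000 Bond=0.0000
(3,1): Delta=1.1173 Bond=-49.2179
(3,2): Delta=0.0000 Bond=24.2718
(3,3): Delta=0.0000 Bond=24.2718
V0=21.8523

Risk-neutral probability p* = (R−d)/(u−d) = (1.03−0.73)/(1.09−0.73) = 0.8333.
Terminal payoffs: V(4,0)=0.0000, V(4,1)=0.0000, V(4,2)=25.0000, V(4,3)=25.0000, V(4,4)=25.0000
Node (3,0) S=41.6248: V=(p*·0.0000+(1−p*)·0.0000)/1.03=0.0000; Δ=(0.0000−0.0000)/(45.3711−30.3861)=0.0000; B=V−Δ·S=0.0000
Node (3,1) S=62.1521: V=(p*·25.0000+(1−p*)·0.0000)/1.03=20.2265; Δ=(25.0000−0.0000)/(67.7458−45.3711)=1.1173; B=V−Δ·S=-49.2179
Node (3,2) S=92.8025: V=(p*·25.0000+(1−p*)·25.0000)/1.03=24.2718; Δ=(25.0000−25.0000)/(101.1547−67.7458)=0.0000; B=V−Δ·S=24.2718
Node (3,3) S=138.5681: V=(p*·25.0000+(1−p*)·25.0000)/1.03=24.2718; Δ=(25.0000−25.0000)/(151.0392−101.1547)=0.0000; B=V−Δ·S=24.2718
Node (2,0) S=57.0203: V=(p*·20.2265+(1−p*)·0.0000)/1.03=16.3645; Δ=(20.2265−0.0000)/(62.1521−41.6248)=0.9853; B=V−Δ·S=-39.8203
Node (2,1) S=85.1399: V=(p*·24.2718+(1−p*)·20.2265)/1.03=22.9103; Δ=(24.2718−20.2265)/(92.8025−62.1521)=0.1320; B=V−Δ·S=11.6734
Node (2,2) S=127.1267: V=(p*·24.2718+(1−p*)·24.2718)/1.03=23.5649; Δ=(24.2718−24.2718)/(138.5681−92.8025)=0.0000; B=V−Δ·S=23.5649
Node (1,0) S=78.1100: V=(p*·22.9103+(1−p*)·16.3645)/1.03=21.1838; Δ=(22.9103−16.3645)/(85.1399−57.0203)=0.2328; B=V−Δ·S=3.0010
Node (1,1) S=116.6300: V=(p*·23.5649+(1−p*)·22.9103)/1.03=22.7726; Δ=(23.5649−22.9103)/(127.1267−85.1399)=0.0156; B=V−Δ·S=20.9543
Node (0,0) S=107.0000: V=(p*·22.7726+(1−p*)·21.1838)/1.03=21.8523; Δ=(22.7726−21.1838)/(116.6300−78.1100)=0.0412; B=V−Δ·S=17.4390
The time-0 hedge costs 21.8523, which is the no-arbitrage price.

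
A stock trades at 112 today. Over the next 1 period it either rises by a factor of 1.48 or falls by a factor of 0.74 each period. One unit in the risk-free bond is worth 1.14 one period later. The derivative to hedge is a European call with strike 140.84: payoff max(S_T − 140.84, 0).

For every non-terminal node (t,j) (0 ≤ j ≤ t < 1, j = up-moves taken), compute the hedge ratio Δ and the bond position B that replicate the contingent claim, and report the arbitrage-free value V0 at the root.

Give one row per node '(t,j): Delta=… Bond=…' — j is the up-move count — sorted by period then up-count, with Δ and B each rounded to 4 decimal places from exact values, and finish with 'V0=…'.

Since d<R<u, set p* = (R−d)/(u−d) = 0.5405; price each node as the discounted p*-expectation of its children.
At expiry t=1: V(1,0)=0.0000, V(1,1)=24.9200
Node (0,0) S=112.0000: V=(p*·24.9200+(1−p*)·0.0000)/1.14=11.8160; Δ=(24.9200−0.0000)/(165.7600−82.8800)=0.3007; B=V−Δ·S=-21.8596
Self-financing check: at every node Δ·S+B equals the discounted successor values.

(0,0): Delta=0.3007 Bond=-21.8596
V0=11.8160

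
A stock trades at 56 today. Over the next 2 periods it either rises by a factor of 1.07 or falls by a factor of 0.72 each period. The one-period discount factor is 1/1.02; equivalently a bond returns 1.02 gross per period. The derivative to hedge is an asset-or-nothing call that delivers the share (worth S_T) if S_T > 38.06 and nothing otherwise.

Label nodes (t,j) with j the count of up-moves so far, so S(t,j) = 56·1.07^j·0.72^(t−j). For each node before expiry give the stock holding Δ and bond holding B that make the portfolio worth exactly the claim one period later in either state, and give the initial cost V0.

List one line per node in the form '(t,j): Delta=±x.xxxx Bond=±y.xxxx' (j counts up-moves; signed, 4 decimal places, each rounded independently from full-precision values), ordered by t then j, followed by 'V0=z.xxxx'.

(0,0): Delta=1.2074 Bond=-12.1863
(1,0): Delta=3.0571 Bond=-87.0099
(1,1): Delta=1.0000 Bond=0.0000
V0=55.4305

Risk-neutral probability p* = (R−d)/(u−d) = (1.02−0.72)/(1.07−0.72) = 0.8571.
Payoff layer (t=2): V(2,0)=0.0000, V(2,1)=43.1424, V(2,2)=64.1144
Node (1,0) S=40.3200: V=(p*·43.1424+(1−p*)·0.0000)/1.02=36.2541; Δ=(43.1424−0.0000)/(43.1424−29.0304)=3.0571; B=V−Δ·S=-87.0099
Node (1,1) S=59.9200: V=(p*·64.1144+(1−p*)·43.1424)/1.02=59.9200; Δ=(64.1144−43.1424)/(64.1144−43.1424)=1.0000; B=V−Δ·S=0.0000
Node (0,0) S=56.0000: V=(p*·59.9200+(1−p*)·36.2541)/1.02=55.4305; Δ=(59.9200−36.2541)/(59.9200−40.3200)=1.2074; B=V−Δ·S=-12.1863
The time-0 hedge costs 55.4305, which is the no-arbitrage price.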